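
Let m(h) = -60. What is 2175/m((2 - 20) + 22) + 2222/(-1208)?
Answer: -11503/302 ≈ -38.089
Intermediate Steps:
2175/m((2 - 20) + 22) + 2222/(-1208) = 2175/(-60) + 2222/(-1208) = 2175*(-1/60) + 2222*(-1/1208) = -145/4 - 1111/604 = -11503/302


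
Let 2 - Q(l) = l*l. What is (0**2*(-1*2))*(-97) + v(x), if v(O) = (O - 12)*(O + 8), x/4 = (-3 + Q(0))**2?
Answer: -96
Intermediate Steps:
Q(l) = 2 - l**2 (Q(l) = 2 - l*l = 2 - l**2)
x = 4 (x = 4*(-3 + (2 - 1*0**2))**2 = 4*(-3 + (2 - 1*0))**2 = 4*(-3 + (2 + 0))**2 = 4*(-3 + 2)**2 = 4*(-1)**2 = 4*1 = 4)
v(O) = (-12 + O)*(8 + O)
(0**2*(-1*2))*(-97) + v(x) = (0**2*(-1*2))*(-97) + (-96 + 4**2 - 4*4) = (0*(-2))*(-97) + (-96 + 16 - 16) = 0*(-97) - 96 = 0 - 96 = -96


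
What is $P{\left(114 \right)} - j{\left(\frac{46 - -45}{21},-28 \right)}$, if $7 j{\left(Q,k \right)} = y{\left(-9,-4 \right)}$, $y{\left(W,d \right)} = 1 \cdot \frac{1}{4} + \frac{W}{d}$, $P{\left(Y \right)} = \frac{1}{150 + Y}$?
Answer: $- \frac{653}{1848} \approx -0.35335$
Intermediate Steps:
$y{\left(W,d \right)} = \frac{1}{4} + \frac{W}{d}$ ($y{\left(W,d \right)} = 1 \cdot \frac{1}{4} + \frac{W}{d} = \frac{1}{4} + \frac{W}{d}$)
$j{\left(Q,k \right)} = \frac{5}{14}$ ($j{\left(Q,k \right)} = \frac{\frac{1}{-4} \left(-9 + \frac{1}{4} \left(-4\right)\right)}{7} = \frac{\left(- \frac{1}{4}\right) \left(-9 - 1\right)}{7} = \frac{\left(- \frac{1}{4}\right) \left(-10\right)}{7} = \frac{1}{7} \cdot \frac{5}{2} = \frac{5}{14}$)
$P{\left(114 \right)} - j{\left(\frac{46 - -45}{21},-28 \right)} = \frac{1}{150 + 114} - \frac{5}{14} = \frac{1}{264} - \frac{5}{14} = - \frac{653}{1848}$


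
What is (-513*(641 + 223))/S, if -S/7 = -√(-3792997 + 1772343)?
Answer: 221616*I*√2020654/7072289 ≈ 44.544*I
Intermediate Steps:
S = 7*I*√2020654 (S = -(-7)*√(-3792997 + 1772343) = -(-7)*√(-2020654) = -(-7)*I*√2020654 = 7*I*√2020654 ≈ 9950.5*I)
(-513*(641 + 223))/S = (-513*(641 + 223))/((7*I*√2020654)) = (-513*864)*(-I*√2020654/14144578) = -(-221616)*I*√2020654/7072289 = 221616*I*√2020654/7072289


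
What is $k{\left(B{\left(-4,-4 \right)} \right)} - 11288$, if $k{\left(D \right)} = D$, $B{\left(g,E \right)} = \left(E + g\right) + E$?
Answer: $-11300$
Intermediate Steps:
$B{\left(g,E \right)} = g + 2 E$
$k{\left(B{\left(-4,-4 \right)} \right)} - 11288 = \left(-4 + 2 \left(-4\right)\right) - 11288 = \left(-4 - 8\right) - 11288 = -12 - 11288 = -11300$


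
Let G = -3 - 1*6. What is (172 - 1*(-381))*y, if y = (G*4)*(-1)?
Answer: 19908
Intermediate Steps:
G = -9 (G = -3 - 6 = -9)
y = 36 (y = -9*4*(-1) = -36*(-1) = 36)
(172 - 1*(-381))*y = (172 - 1*(-381))*36 = (172 + 381)*36 = 553*36 = 19908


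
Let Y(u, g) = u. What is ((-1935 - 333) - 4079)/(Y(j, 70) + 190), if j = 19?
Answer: -577/19 ≈ -30.368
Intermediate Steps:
((-1935 - 333) - 4079)/(Y(j, 70) + 190) = ((-1935 - 333) - 4079)/(19 + 190) = (-2268 - 4079)/209 = -6347*1/209 = -577/19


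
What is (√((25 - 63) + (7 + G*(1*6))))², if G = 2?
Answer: -19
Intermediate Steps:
(√((25 - 63) + (7 + G*(1*6))))² = (√((25 - 63) + (7 + 2*(1*6))))² = (√(-38 + (7 + 2*6)))² = (√(-38 + (7 + 12)))² = (√(-38 + 19))² = (√(-19))² = (I*√19)² = -19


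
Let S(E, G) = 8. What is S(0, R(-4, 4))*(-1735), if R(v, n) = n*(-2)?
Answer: -13880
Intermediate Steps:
R(v, n) = -2*n
S(0, R(-4, 4))*(-1735) = 8*(-1735) = -13880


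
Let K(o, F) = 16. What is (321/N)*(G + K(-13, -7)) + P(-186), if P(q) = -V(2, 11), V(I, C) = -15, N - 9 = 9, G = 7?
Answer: 2551/6 ≈ 425.17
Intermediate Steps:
N = 18 (N = 9 + 9 = 18)
P(q) = 15 (P(q) = -1*(-15) = 15)
(321/N)*(G + K(-13, -7)) + P(-186) = (321/18)*(7 + 16) + 15 = (321*(1/18))*23 + 15 = (107/6)*23 + 15 = 2461/6 + 15 = 2551/6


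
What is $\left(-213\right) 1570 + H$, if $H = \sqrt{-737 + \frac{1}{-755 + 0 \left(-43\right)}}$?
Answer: $-334410 + \frac{2 i \sqrt{105027295}}{755} \approx -3.3441 \cdot 10^{5} + 27.148 i$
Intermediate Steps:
$H = \frac{2 i \sqrt{105027295}}{755}$ ($H = \sqrt{-737 + \frac{1}{-755 + 0}} = \sqrt{-737 + \frac{1}{-755}} = \sqrt{-737 - \frac{1}{755}} = \sqrt{- \frac{556436}{755}} = \frac{2 i \sqrt{105027295}}{755} \approx 27.148 i$)
$\left(-213\right) 1570 + H = \left(-213\right) 1570 + \frac{2 i \sqrt{105027295}}{755} = -334410 + \frac{2 i \sqrt{105027295}}{755}$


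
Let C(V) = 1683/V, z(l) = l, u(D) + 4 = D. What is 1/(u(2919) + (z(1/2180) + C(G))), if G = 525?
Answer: 76300/222659131 ≈ 0.00034268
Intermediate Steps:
u(D) = -4 + D
1/(u(2919) + (z(1/2180) + C(G))) = 1/((-4 + 2919) + (1/2180 + 1683/525)) = 1/(2915 + (1/2180 + 1683*(1/525))) = 1/(2915 + (1/2180 + 561/175)) = 1/(2915 + 244631/76300) = 1/(222659131/76300) = 76300/222659131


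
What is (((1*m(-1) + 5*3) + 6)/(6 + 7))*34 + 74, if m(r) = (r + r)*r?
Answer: 1744/13 ≈ 134.15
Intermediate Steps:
m(r) = 2*r² (m(r) = (2*r)*r = 2*r²)
(((1*m(-1) + 5*3) + 6)/(6 + 7))*34 + 74 = (((1*(2*(-1)²) + 5*3) + 6)/(6 + 7))*34 + 74 = (((1*(2*1) + 15) + 6)/13)*34 + 74 = (((1*2 + 15) + 6)/13)*34 + 74 = (((2 + 15) + 6)/13)*34 + 74 = ((17 + 6)/13)*34 + 74 = ((1/13)*23)*34 + 74 = (23/13)*34 + 74 = 782/13 + 74 = 1744/13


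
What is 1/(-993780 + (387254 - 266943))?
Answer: -1/873469 ≈ -1.1449e-6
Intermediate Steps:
1/(-993780 + (387254 - 266943)) = 1/(-993780 + 120311) = 1/(-873469) = -1/873469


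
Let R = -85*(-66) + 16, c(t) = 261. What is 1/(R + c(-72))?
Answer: 1/5887 ≈ 0.00016987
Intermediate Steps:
R = 5626 (R = 5610 + 16 = 5626)
1/(R + c(-72)) = 1/(5626 + 261) = 1/5887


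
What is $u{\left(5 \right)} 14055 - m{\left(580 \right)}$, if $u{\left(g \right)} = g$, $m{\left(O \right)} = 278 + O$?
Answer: $69417$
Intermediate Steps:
$u{\left(5 \right)} 14055 - m{\left(580 \right)} = 5 \cdot 14055 - \left(278 + 580\right) = 70275 - 858 = 69417$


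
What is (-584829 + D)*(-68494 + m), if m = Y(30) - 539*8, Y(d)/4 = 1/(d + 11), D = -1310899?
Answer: 5658827700576/41 ≈ 1.3802e+11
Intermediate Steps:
Y(d) = 4/(11 + d) (Y(d) = 4/(d + 11) = 4/(11 + d))
m = -176788/41 (m = 4/(11 + 30) - 539*8 = 4/41 - 4312 = -176788/41 ≈ -4311.9)
(-584829 + D)*(-68494 + m) = (-584829 - 1310899)*(-68494 - 176788/41) = -1895728*(-2985042/41) = 5658827700576/41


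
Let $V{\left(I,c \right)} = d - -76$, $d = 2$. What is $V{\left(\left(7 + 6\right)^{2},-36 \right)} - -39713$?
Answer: $39791$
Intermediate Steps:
$V{\left(I,c \right)} = 78$ ($V{\left(I,c \right)} = 2 - -76 = 2 + 76 = 78$)
$V{\left(\left(7 + 6\right)^{2},-36 \right)} - -39713 = 78 - -39713 = 78 + 39713 = 39791$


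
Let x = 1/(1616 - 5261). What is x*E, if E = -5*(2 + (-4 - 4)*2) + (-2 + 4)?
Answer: -8/405 ≈ -0.019753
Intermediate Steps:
x = -1/3645 (x = 1/(-3645) = -1/3645 ≈ -0.00027435)
E = 72 (E = -5*(2 - 8*2) + 2 = -5*(2 - 16) + 2 = -5*(-14) + 2 = 70 + 2 = 72)
x*E = -1/3645*72 = -8/405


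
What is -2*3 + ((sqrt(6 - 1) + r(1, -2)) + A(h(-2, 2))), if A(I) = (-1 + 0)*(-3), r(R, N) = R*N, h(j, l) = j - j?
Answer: -5 + sqrt(5) ≈ -2.7639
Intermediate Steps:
h(j, l) = 0
r(R, N) = N*R
A(I) = 3 (A(I) = -1*(-3) = 3)
-2*3 + ((sqrt(6 - 1) + r(1, -2)) + A(h(-2, 2))) = -2*3 + ((sqrt(6 - 1) - 2*1) + 3) = -6 + ((sqrt(5) - 2) + 3) = -6 + ((-2 + sqrt(5)) + 3) = -6 + (1 + sqrt(5)) = -5 + sqrt(5)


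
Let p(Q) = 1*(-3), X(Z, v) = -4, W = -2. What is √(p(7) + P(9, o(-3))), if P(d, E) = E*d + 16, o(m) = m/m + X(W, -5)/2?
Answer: 2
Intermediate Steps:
o(m) = -1 (o(m) = m/m - 4/2 = 1 - 4*½ = 1 - 2 = -1)
P(d, E) = 16 + E*d
p(Q) = -3
√(p(7) + P(9, o(-3))) = √(-3 + (16 - 1*9)) = √(-3 + (16 - 9)) = √(-3 + 7) = √4 = 2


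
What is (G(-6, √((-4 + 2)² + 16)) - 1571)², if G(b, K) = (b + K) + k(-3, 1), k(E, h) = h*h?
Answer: 2483796 - 6304*√5 ≈ 2.4697e+6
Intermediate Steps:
k(E, h) = h²
G(b, K) = 1 + K + b (G(b, K) = (b + K) + 1² = (K + b) + 1 = 1 + K + b)
(G(-6, √((-4 + 2)² + 16)) - 1571)² = ((1 + √((-4 + 2)² + 16) - 6) - 1571)² = ((1 + √((-2)² + 16) - 6) - 1571)² = ((1 + √(4 + 16) - 6) - 1571)² = ((1 + √20 - 6) - 1571)² = ((1 + 2*√5 - 6) - 1571)² = ((-5 + 2*√5) - 1571)² = (-1576 + 2*√5)²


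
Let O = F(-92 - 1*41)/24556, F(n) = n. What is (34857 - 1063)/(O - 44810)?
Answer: -118549352/157193499 ≈ -0.75416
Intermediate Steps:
O = -19/3508 (O = (-92 - 1*41)/24556 = (-92 - 41)*(1/24556) = -133*1/24556 = -19/3508 ≈ -0.0054162)
(34857 - 1063)/(O - 44810) = (34857 - 1063)/(-19/3508 - 44810) = 33794/(-157193499/3508) = 33794*(-3508/157193499) = -118549352/157193499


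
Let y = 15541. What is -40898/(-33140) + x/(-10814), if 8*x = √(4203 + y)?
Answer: 20449/16570 - √1234/21628 ≈ 1.2325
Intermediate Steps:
x = √1234/2 (x = √(4203 + 15541)/8 = √19744/8 = (4*√1234)/8 = √1234/2 ≈ 17.564)
-40898/(-33140) + x/(-10814) = -40898/(-33140) + (√1234/2)/(-10814) = -40898*(-1/33140) + (√1234/2)*(-1/10814) = 20449/16570 - √1234/21628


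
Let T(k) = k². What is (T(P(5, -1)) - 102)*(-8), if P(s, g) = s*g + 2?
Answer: 744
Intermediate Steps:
P(s, g) = 2 + g*s (P(s, g) = g*s + 2 = 2 + g*s)
(T(P(5, -1)) - 102)*(-8) = ((2 - 1*5)² - 102)*(-8) = ((2 - 5)² - 102)*(-8) = ((-3)² - 102)*(-8) = (9 - 102)*(-8) = -93*(-8) = 744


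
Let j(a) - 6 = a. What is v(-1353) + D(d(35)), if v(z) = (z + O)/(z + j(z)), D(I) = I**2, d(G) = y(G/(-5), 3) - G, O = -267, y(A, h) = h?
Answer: 5123/5 ≈ 1024.6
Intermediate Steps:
j(a) = 6 + a
d(G) = 3 - G
v(z) = (-267 + z)/(6 + 2*z) (v(z) = (z - 267)/(z + (6 + z)) = (-267 + z)/(6 + 2*z))
v(-1353) + D(d(35)) = (-267 - 1353)/(2*(3 - 1353)) + (3 - 1*35)**2 = (1/2)*(-1620)/(-1350) + (3 - 35)**2 = (1/2)*(-1/1350)*(-1620) + (-32)**2 = 3/5 + 1024 = 5123/5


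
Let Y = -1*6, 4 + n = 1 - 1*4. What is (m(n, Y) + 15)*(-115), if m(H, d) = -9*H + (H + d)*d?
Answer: -17940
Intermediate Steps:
n = -7 (n = -4 + (1 - 1*4) = -4 + (1 - 4) = -4 - 3 = -7)
Y = -6
m(H, d) = -9*H + d*(H + d)
(m(n, Y) + 15)*(-115) = (((-6)² - 9*(-7) - 7*(-6)) + 15)*(-115) = ((36 + 63 + 42) + 15)*(-115) = (141 + 15)*(-115) = 156*(-115) = -17940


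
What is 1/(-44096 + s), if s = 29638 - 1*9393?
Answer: -1/23851 ≈ -4.1927e-5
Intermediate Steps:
s = 20245 (s = 29638 - 9393 = 20245)
1/(-44096 + s) = 1/(-44096 + 20245) = 1/(-23851) = -1/23851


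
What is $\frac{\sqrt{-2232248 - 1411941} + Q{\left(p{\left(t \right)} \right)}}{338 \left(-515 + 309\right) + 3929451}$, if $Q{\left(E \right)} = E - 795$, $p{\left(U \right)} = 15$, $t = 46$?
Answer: $- \frac{780}{3859823} + \frac{i \sqrt{3644189}}{3859823} \approx -0.00020208 + 0.00049458 i$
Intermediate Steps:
$Q{\left(E \right)} = -795 + E$
$\frac{\sqrt{-2232248 - 1411941} + Q{\left(p{\left(t \right)} \right)}}{338 \left(-515 + 309\right) + 3929451} = \frac{\sqrt{-2232248 - 1411941} + \left(-795 + 15\right)}{338 \left(-515 + 309\right) + 3929451} = \frac{\sqrt{-3644189} - 780}{338 \left(-206\right) + 3929451} = \frac{i \sqrt{3644189} - 780}{-69628 + 3929451} = \frac{-780 + i \sqrt{3644189}}{3859823} = \left(-780 + i \sqrt{3644189}\right) \frac{1}{3859823} = - \frac{780}{3859823} + \frac{i \sqrt{3644189}}{3859823}$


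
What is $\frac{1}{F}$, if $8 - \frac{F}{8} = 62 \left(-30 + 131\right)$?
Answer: $- \frac{1}{50032} \approx -1.9987 \cdot 10^{-5}$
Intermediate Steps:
$F = -50032$ ($F = 64 - 8 \cdot 62 \left(-30 + 131\right) = 64 - 8 \cdot 62 \cdot 101 = 64 - 50096 = -50032$)
$\frac{1}{F} = \frac{1}{-50032} = - \frac{1}{50032}$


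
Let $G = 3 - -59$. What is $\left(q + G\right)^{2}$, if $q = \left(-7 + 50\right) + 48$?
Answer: $23409$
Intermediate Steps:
$G = 62$ ($G = 3 + 59 = 62$)
$q = 91$ ($q = 43 + 48 = 91$)
$\left(q + G\right)^{2} = \left(91 + 62\right)^{2} = 153^{2} = 23409$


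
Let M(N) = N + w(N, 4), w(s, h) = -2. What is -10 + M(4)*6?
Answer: 2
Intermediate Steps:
M(N) = -2 + N (M(N) = N - 2 = -2 + N)
-10 + M(4)*6 = -10 + (-2 + 4)*6 = -10 + 2*6 = -10 + 12 = 2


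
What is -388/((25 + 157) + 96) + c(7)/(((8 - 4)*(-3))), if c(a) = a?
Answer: -3301/1668 ≈ -1.9790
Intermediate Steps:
-388/((25 + 157) + 96) + c(7)/(((8 - 4)*(-3))) = -388/((25 + 157) + 96) + 7/(((8 - 4)*(-3))) = -388/(182 + 96) + 7/((4*(-3))) = -388/278 + 7/(-12) = -388*1/278 + 7*(-1/12) = -194/139 - 7/12 = -3301/1668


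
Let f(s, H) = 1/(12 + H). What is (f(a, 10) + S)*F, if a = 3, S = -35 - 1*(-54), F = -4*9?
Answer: -7542/11 ≈ -685.64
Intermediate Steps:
F = -36
S = 19 (S = -35 + 54 = 19)
(f(a, 10) + S)*F = (1/(12 + 10) + 19)*(-36) = (1/22 + 19)*(-36) = (419/22)*(-36) = -7542/11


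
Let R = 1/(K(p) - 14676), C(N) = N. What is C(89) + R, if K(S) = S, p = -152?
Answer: 1319691/14828 ≈ 89.000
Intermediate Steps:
R = -1/14828 (R = 1/(-152 - 14676) = 1/(-14828) = -1/14828 ≈ -6.7440e-5)
C(89) + R = 89 - 1/14828 = 1319691/14828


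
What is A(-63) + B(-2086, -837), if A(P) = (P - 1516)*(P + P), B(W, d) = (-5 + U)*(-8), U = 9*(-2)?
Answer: 199138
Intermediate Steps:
U = -18
B(W, d) = 184 (B(W, d) = (-5 - 18)*(-8) = -23*(-8) = 184)
A(P) = 2*P*(-1516 + P) (A(P) = (-1516 + P)*(2*P) = 2*P*(-1516 + P))
A(-63) + B(-2086, -837) = 2*(-63)*(-1516 - 63) + 184 = 2*(-63)*(-1579) + 184 = 198954 + 184 = 199138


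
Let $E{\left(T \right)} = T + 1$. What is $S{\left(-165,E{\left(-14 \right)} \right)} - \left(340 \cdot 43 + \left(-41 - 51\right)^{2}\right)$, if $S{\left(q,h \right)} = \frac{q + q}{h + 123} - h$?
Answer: $-23074$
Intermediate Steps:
$E{\left(T \right)} = 1 + T$
$S{\left(q,h \right)} = - h + \frac{2 q}{123 + h}$ ($S{\left(q,h \right)} = \frac{2 q}{123 + h} - h = - h + \frac{2 q}{123 + h}$)
$S{\left(-165,E{\left(-14 \right)} \right)} - \left(340 \cdot 43 + \left(-41 - 51\right)^{2}\right) = \frac{- \left(1 - 14\right)^{2} - 123 \left(1 - 14\right) + 2 \left(-165\right)}{123 + \left(1 - 14\right)} - \left(340 \cdot 43 + \left(-41 - 51\right)^{2}\right) = \frac{- \left(-13\right)^{2} - -1599 - 330}{123 - 13} - \left(14620 + \left(-92\right)^{2}\right) = \frac{\left(-1\right) 169 + 1599 - 330}{110} - \left(14620 + 8464\right) = \frac{-169 + 1599 - 330}{110} - 23084 = \frac{1}{110} \cdot 1100 - 23084 = 10 - 23084 = -23074$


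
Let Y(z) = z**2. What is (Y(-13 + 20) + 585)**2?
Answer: 401956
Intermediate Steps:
(Y(-13 + 20) + 585)**2 = ((-13 + 20)**2 + 585)**2 = (7**2 + 585)**2 = (49 + 585)**2 = 634**2 = 401956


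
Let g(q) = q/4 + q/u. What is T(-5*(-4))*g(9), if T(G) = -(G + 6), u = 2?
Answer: -351/2 ≈ -175.50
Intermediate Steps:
T(G) = -6 - G (T(G) = -(6 + G) = -6 - G)
g(q) = 3*q/4 (g(q) = q/4 + q/2 = 3*q/4)
T(-5*(-4))*g(9) = (-6 - (-5)*(-4))*((¾)*9) = (-6 - 1*20)*(27/4) = (-6 - 20)*(27/4) = -26*27/4 = -351/2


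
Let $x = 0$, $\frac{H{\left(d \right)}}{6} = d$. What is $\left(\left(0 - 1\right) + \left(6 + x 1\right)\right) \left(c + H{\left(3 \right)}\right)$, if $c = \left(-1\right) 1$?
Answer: $85$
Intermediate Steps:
$H{\left(d \right)} = 6 d$
$c = -1$
$\left(\left(0 - 1\right) + \left(6 + x 1\right)\right) \left(c + H{\left(3 \right)}\right) = \left(\left(0 - 1\right) + \left(6 + 0 \cdot 1\right)\right) \left(-1 + 6 \cdot 3\right) = \left(-1 + \left(6 + 0\right)\right) \left(-1 + 18\right) = \left(-1 + 6\right) 17 = 5 \cdot 17 = 85$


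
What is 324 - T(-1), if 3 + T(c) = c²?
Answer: 326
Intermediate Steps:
T(c) = -3 + c²
324 - T(-1) = 324 - (-3 + (-1)²) = 324 - (-3 + 1) = 324 - 1*(-2) = 324 + 2 = 326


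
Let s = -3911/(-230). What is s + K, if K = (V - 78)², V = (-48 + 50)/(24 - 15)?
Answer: 113016791/18630 ≈ 6066.4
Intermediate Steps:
V = 2/9 ≈ 0.22222
K = 490000/81 (K = (2/9 - 78)² = (-700/9)² = 490000/81 ≈ 6049.4)
s = 3911/230 (s = -3911*(-1/230) = 3911/230 ≈ 17.004)
s + K = 3911/230 + 490000/81 = 113016791/18630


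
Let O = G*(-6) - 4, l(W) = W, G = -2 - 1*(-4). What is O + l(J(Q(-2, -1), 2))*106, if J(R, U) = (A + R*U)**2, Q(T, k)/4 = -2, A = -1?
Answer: 30618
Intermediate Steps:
Q(T, k) = -8 (Q(T, k) = 4*(-2) = -8)
J(R, U) = (-1 + R*U)**2
G = 2 (G = -2 + 4 = 2)
O = -16 (O = 2*(-6) - 4 = -12 - 4 = -16)
O + l(J(Q(-2, -1), 2))*106 = -16 + (-1 - 8*2)**2*106 = -16 + (-1 - 16)**2*106 = -16 + (-17)**2*106 = -16 + 289*106 = -16 + 30634 = 30618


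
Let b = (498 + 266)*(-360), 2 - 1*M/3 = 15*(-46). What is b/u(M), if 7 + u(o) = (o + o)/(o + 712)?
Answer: 191702880/3841 ≈ 49910.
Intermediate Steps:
M = 2076 (M = 6 - 45*(-46) = 6 - 3*(-690) = 6 + 2070 = 2076)
u(o) = -7 + 2*o/(712 + o) (u(o) = -7 + (o + o)/(o + 712) = -7 + (2*o)/(712 + o) = -7 + 2*o/(712 + o))
b = -275040 (b = 764*(-360) = -275040)
b/u(M) = -275040*(712 + 2076)/(-4984 - 5*2076) = -275040*2788/(-4984 - 10380) = -275040/((1/2788)*(-15364)) = -275040/(-3841/697) = -275040*(-697/3841) = 191702880/3841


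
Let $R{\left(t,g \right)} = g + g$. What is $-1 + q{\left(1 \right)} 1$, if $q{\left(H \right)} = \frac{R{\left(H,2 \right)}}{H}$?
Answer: $3$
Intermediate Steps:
$R{\left(t,g \right)} = 2 g$
$q{\left(H \right)} = \frac{4}{H}$ ($q{\left(H \right)} = \frac{2 \cdot 2}{H} = \frac{4}{H}$)
$-1 + q{\left(1 \right)} 1 = -1 + \frac{4}{1} \cdot 1 = -1 + 4 \cdot 1 \cdot 1 = -1 + 4 \cdot 1 = -1 + 4 = 3$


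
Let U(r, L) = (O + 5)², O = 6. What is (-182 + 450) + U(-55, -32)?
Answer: 389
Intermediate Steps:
U(r, L) = 121 (U(r, L) = (6 + 5)² = 11² = 121)
(-182 + 450) + U(-55, -32) = (-182 + 450) + 121 = 268 + 121 = 389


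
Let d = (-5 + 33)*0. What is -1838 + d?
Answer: -1838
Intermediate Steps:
d = 0 (d = 28*0 = 0)
-1838 + d = -1838 + 0 = -1838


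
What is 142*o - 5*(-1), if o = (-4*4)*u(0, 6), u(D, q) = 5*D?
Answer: 5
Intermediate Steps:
o = 0 (o = (-4*4)*(5*0) = -16*0 = 0)
142*o - 5*(-1) = 142*0 - 5*(-1) = 0 + 5 = 5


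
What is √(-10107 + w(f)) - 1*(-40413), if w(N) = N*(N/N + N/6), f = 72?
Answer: 40413 + 3*I*√1019 ≈ 40413.0 + 95.765*I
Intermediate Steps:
w(N) = N*(1 + N/6) (w(N) = N*(1 + N*(⅙)) = N*(1 + N/6))
√(-10107 + w(f)) - 1*(-40413) = √(-10107 + (⅙)*72*(6 + 72)) - 1*(-40413) = √(-10107 + (⅙)*72*78) + 40413 = √(-10107 + 936) + 40413 = √(-9171) + 40413 = 3*I*√1019 + 40413 = 40413 + 3*I*√1019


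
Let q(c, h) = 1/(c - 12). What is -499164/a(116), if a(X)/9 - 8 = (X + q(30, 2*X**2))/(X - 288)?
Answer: -171712416/22679 ≈ -7571.4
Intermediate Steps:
q(c, h) = 1/(-12 + c)
a(X) = 72 + 9*(1/18 + X)/(-288 + X) (a(X) = 72 + 9*((X + 1/(-12 + 30))/(X - 288)) = 72 + 9*((X + 1/18)/(-288 + X)) = 72 + 9*((1/18 + X)/(-288 + X)) = 72 + 9*(1/18 + X)/(-288 + X))
-499164/a(116) = -499164*2*(-288 + 116)/(-41471 + 162*116) = -499164*(-344/(-41471 + 18792)) = -499164/((1/2)*(-1/172)*(-22679)) = -499164/22679/344 = -499164*344/22679 = -171712416/22679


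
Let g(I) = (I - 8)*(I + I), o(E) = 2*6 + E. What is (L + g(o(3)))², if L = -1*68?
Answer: 20164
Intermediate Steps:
o(E) = 12 + E
g(I) = 2*I*(-8 + I) (g(I) = (-8 + I)*(2*I) = 2*I*(-8 + I))
L = -68
(L + g(o(3)))² = (-68 + 2*(12 + 3)*(-8 + (12 + 3)))² = (-68 + 2*15*(-8 + 15))² = (-68 + 2*15*7)² = (-68 + 210)² = 142² = 20164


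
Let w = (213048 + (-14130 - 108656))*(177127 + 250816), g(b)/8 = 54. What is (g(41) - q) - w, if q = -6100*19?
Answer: -38626874734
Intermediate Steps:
g(b) = 432 (g(b) = 8*54 = 432)
q = -115900
w = 38626991066 (w = (213048 - 122786)*427943 = 90262*427943 = 38626991066)
(g(41) - q) - w = (432 - 1*(-115900)) - 1*38626991066 = (432 + 115900) - 38626991066 = 116332 - 38626991066 = -38626874734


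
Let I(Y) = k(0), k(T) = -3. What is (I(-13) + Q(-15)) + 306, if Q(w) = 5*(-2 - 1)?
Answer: 288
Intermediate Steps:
I(Y) = -3
Q(w) = -15 (Q(w) = 5*(-3) = -15)
(I(-13) + Q(-15)) + 306 = (-3 - 15) + 306 = -18 + 306 = 288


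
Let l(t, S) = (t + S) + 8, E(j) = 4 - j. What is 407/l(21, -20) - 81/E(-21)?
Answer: 9446/225 ≈ 41.982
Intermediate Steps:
l(t, S) = 8 + S + t (l(t, S) = (S + t) + 8 = 8 + S + t)
407/l(21, -20) - 81/E(-21) = 407/(8 - 20 + 21) - 81/(4 - 1*(-21)) = 407/9 - 81/(4 + 21) = 407*(⅑) - 81/25 = 407/9 - 81*1/25 = 407/9 - 81/25 = 9446/225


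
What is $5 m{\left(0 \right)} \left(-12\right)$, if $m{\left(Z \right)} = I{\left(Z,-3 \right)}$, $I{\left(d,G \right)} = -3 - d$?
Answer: $180$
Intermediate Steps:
$m{\left(Z \right)} = -3 - Z$
$5 m{\left(0 \right)} \left(-12\right) = 5 \left(-3 - 0\right) \left(-12\right) = 5 \left(-3 + 0\right) \left(-12\right) = 5 \left(-3\right) \left(-12\right) = \left(-15\right) \left(-12\right) = 180$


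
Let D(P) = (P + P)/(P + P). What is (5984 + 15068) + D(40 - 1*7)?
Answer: 21053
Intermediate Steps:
D(P) = 1 (D(P) = (2*P)/((2*P)) = (2*P)*(1/(2*P)) = 1)
(5984 + 15068) + D(40 - 1*7) = (5984 + 15068) + 1 = 21052 + 1 = 21053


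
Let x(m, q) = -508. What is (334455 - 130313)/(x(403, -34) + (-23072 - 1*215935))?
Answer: -204142/239515 ≈ -0.85231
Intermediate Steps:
(334455 - 130313)/(x(403, -34) + (-23072 - 1*215935)) = (334455 - 130313)/(-508 + (-23072 - 1*215935)) = 204142/(-508 + (-23072 - 215935)) = 204142/(-508 - 239007) = 204142/(-239515) = 204142*(-1/239515) = -204142/239515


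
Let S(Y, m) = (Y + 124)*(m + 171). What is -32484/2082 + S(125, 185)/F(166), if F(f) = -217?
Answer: -31934306/75299 ≈ -424.10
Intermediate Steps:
S(Y, m) = (124 + Y)*(171 + m)
-32484/2082 + S(125, 185)/F(166) = -32484/2082 + (21204 + 124*185 + 171*125 + 125*185)/(-217) = -32484*1/2082 + (21204 + 22940 + 21375 + 23125)*(-1/217) = -5414/347 + 88644*(-1/217) = -5414/347 - 88644/217 = -31934306/75299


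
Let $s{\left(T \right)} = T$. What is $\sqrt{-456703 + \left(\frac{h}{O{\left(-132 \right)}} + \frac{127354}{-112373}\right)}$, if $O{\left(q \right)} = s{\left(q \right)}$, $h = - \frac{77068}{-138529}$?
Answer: $\frac{2 i \sqrt{30130627995808433208111342093}}{513708337461} \approx 675.8 i$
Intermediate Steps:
$h = \frac{77068}{138529}$ ($h = \left(-77068\right) \left(- \frac{1}{138529}\right) = \frac{77068}{138529} \approx 0.55633$)
$O{\left(q \right)} = q$
$\sqrt{-456703 + \left(\frac{h}{O{\left(-132 \right)}} + \frac{127354}{-112373}\right)} = \sqrt{-456703 + \left(\frac{77068}{138529 \left(-132\right)} + \frac{127354}{-112373}\right)} = \sqrt{-456703 + \left(\frac{77068}{138529} \left(- \frac{1}{132}\right) + 127354 \left(- \frac{1}{112373}\right)\right)} = \sqrt{-456703 - \frac{584358425369}{513708337461}} = \sqrt{- \frac{234612723201876452}{513708337461}} = \frac{2 i \sqrt{30130627995808433208111342093}}{513708337461}$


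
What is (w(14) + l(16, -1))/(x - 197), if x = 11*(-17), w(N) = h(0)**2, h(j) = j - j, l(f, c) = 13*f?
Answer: -13/24 ≈ -0.54167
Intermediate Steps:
h(j) = 0
w(N) = 0 (w(N) = 0**2 = 0)
x = -187
(w(14) + l(16, -1))/(x - 197) = (0 + 13*16)/(-187 - 197) = (0 + 208)/(-384) = 208*(-1/384) = -13/24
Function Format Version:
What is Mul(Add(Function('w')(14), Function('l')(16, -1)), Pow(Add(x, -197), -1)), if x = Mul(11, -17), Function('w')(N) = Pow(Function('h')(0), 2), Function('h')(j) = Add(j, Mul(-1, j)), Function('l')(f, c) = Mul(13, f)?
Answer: Rational(-13, 24) ≈ -0.54167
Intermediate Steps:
Function('h')(j) = 0
Function('w')(N) = 0 (Function('w')(N) = Pow(0, 2) = 0)
x = -187
Mul(Add(Function('w')(14), Function('l')(16, -1)), Pow(Add(x, -197), -1)) = Mul(Add(0, Mul(13, 16)), Pow(Add(-187, -197), -1)) = Mul(Add(0, 208), Pow(-384, -1)) = Mul(208, Rational(-1, 384)) = Rational(-13, 24)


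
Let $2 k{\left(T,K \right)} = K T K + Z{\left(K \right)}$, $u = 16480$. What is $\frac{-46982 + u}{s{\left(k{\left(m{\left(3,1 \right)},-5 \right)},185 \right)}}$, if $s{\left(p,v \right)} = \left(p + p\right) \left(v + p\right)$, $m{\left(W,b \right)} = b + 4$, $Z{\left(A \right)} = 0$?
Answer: $- \frac{61004}{61875} \approx -0.98592$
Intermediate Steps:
$m{\left(W,b \right)} = 4 + b$
$k{\left(T,K \right)} = \frac{T K^{2}}{2}$ ($k{\left(T,K \right)} = \frac{K T K + 0}{2} = \frac{T K^{2} + 0}{2} = \frac{T K^{2}}{2}$)
$s{\left(p,v \right)} = 2 p \left(p + v\right)$
$\frac{-46982 + u}{s{\left(k{\left(m{\left(3,1 \right)},-5 \right)},185 \right)}} = \frac{-46982 + 16480}{2 \frac{\left(4 + 1\right) \left(-5\right)^{2}}{2} \left(\frac{\left(4 + 1\right) \left(-5\right)^{2}}{2} + 185\right)} = - \frac{30502}{2 \cdot \frac{1}{2} \cdot 5 \cdot 25 \left(\frac{1}{2} \cdot 5 \cdot 25 + 185\right)} = - \frac{30502}{2 \cdot \frac{125}{2} \left(\frac{125}{2} + 185\right)} = - \frac{30502}{2 \cdot \frac{125}{2} \cdot \frac{495}{2}} = - \frac{30502}{\frac{61875}{2}} = \left(-30502\right) \frac{2}{61875} = - \frac{61004}{61875}$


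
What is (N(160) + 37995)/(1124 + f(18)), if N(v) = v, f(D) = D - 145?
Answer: 38155/997 ≈ 38.270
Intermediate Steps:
f(D) = -145 + D
(N(160) + 37995)/(1124 + f(18)) = (160 + 37995)/(1124 + (-145 + 18)) = 38155/(1124 - 127) = 38155/997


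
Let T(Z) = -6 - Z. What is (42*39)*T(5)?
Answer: -18018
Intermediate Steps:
(42*39)*T(5) = (42*39)*(-6 - 1*5) = 1638*(-6 - 5) = 1638*(-11) = -18018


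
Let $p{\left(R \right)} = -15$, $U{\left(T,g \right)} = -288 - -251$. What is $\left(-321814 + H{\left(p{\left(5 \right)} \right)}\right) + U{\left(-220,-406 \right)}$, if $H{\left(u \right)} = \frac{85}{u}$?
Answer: $- \frac{965570}{3} \approx -3.2186 \cdot 10^{5}$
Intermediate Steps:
$U{\left(T,g \right)} = -37$ ($U{\left(T,g \right)} = -288 + 251 = -37$)
$\left(-321814 + H{\left(p{\left(5 \right)} \right)}\right) + U{\left(-220,-406 \right)} = \left(-321814 + \frac{85}{-15}\right) - 37 = \left(-321814 + 85 \left(- \frac{1}{15}\right)\right) - 37 = \left(-321814 - \frac{17}{3}\right) - 37 = - \frac{965459}{3} - 37 = - \frac{965570}{3}$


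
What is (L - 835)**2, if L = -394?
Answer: 1510441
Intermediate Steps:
(L - 835)**2 = (-394 - 835)**2 = (-1229)**2 = 1510441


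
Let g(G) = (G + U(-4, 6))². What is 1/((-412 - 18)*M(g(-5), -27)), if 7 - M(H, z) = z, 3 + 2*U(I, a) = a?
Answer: -1/14620 ≈ -6.8399e-5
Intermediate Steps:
U(I, a) = -3/2 + a/2
g(G) = (3/2 + G)² (g(G) = (G + (-3/2 + (½)*6))² = (G + (-3/2 + 3))² = (G + 3/2)² = (3/2 + G)²)
M(H, z) = 7 - z
1/((-412 - 18)*M(g(-5), -27)) = 1/((-412 - 18)*(7 - 1*(-27))) = 1/((-430)*(7 + 27)) = -1/430/34 = -1/430*1/34 = -1/14620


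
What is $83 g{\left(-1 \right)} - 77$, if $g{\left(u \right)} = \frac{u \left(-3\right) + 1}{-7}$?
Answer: $- \frac{871}{7} \approx -124.43$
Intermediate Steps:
$g{\left(u \right)} = - \frac{1}{7} + \frac{3 u}{7}$ ($g{\left(u \right)} = \left(- 3 u + 1\right) \left(- \frac{1}{7}\right) = \left(1 - 3 u\right) \left(- \frac{1}{7}\right) = - \frac{1}{7} + \frac{3 u}{7}$)
$83 g{\left(-1 \right)} - 77 = 83 \left(- \frac{1}{7} + \frac{3}{7} \left(-1\right)\right) - 77 = 83 \left(- \frac{1}{7} - \frac{3}{7}\right) - 77 = 83 \left(- \frac{4}{7}\right) - 77 = - \frac{332}{7} - 77 = - \frac{871}{7}$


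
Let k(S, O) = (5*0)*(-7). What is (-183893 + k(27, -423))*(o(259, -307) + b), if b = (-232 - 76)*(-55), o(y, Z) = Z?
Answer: -3058692269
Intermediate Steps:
k(S, O) = 0 (k(S, O) = 0*(-7) = 0)
b = 16940 (b = -308*(-55) = 16940)
(-183893 + k(27, -423))*(o(259, -307) + b) = (-183893 + 0)*(-307 + 16940) = -183893*16633 = -3058692269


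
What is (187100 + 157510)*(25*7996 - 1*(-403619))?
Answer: 207978682590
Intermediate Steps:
(187100 + 157510)*(25*7996 - 1*(-403619)) = 344610*(199900 + 403619) = 344610*603519 = 207978682590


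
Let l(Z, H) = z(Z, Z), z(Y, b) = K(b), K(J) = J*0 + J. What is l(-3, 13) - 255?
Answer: -258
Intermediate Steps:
K(J) = J (K(J) = 0 + J = J)
z(Y, b) = b
l(Z, H) = Z
l(-3, 13) - 255 = -3 - 255 = -258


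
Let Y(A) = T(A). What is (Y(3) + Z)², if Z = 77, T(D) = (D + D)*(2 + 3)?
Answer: 11449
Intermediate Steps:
T(D) = 10*D (T(D) = (2*D)*5 = 10*D)
Y(A) = 10*A
(Y(3) + Z)² = (10*3 + 77)² = (30 + 77)² = 107² = 11449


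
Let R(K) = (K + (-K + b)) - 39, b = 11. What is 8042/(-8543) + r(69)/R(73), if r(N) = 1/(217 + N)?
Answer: -64408879/68412344 ≈ -0.94148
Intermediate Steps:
R(K) = -28 (R(K) = (K + (-K + 11)) - 39 = (K + (11 - K)) - 39 = 11 - 39 = -28)
8042/(-8543) + r(69)/R(73) = 8042/(-8543) + 1/((217 + 69)*(-28)) = 8042*(-1/8543) - 1/28/286 = -8042/8543 + (1/286)*(-1/28) = -8042/8543 - 1/8008 = -64408879/68412344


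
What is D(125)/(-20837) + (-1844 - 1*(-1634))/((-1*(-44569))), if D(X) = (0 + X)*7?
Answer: -6196235/132669179 ≈ -0.046704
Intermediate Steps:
D(X) = 7*X (D(X) = X*7 = 7*X)
D(125)/(-20837) + (-1844 - 1*(-1634))/((-1*(-44569))) = (7*125)/(-20837) + (-1844 - 1*(-1634))/((-1*(-44569))) = 875*(-1/20837) + (-1844 + 1634)/44569 = -875/20837 - 210*1/44569 = -875/20837 - 30/6367 = -6196235/132669179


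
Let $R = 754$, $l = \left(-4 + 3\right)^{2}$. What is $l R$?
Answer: $754$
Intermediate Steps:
$l = 1$ ($l = \left(-1\right)^{2} = 1$)
$l R = 1 \cdot 754 = 754$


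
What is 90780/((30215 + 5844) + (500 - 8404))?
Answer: 6052/1877 ≈ 3.2243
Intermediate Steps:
90780/((30215 + 5844) + (500 - 8404)) = 90780/(36059 - 7904) = 90780/28155 = 90780*(1/28155) = 6052/1877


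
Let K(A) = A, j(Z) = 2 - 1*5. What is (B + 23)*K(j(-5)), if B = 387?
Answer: -1230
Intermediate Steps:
j(Z) = -3 (j(Z) = 2 - 5 = -3)
(B + 23)*K(j(-5)) = (387 + 23)*(-3) = 410*(-3) = -1230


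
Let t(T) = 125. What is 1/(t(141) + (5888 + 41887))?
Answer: 1/47900 ≈ 2.0877e-5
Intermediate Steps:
1/(t(141) + (5888 + 41887)) = 1/(125 + (5888 + 41887)) = 1/(125 + 47775) = 1/47900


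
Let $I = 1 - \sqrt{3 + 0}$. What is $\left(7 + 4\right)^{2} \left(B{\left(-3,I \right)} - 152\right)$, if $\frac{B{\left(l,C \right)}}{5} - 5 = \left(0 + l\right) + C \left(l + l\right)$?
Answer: $-20812 + 3630 \sqrt{3} \approx -14525.0$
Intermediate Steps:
$I = 1 - \sqrt{3} \approx -0.73205$
$B{\left(l,C \right)} = 25 + 5 l + 10 C l$ ($B{\left(l,C \right)} = 25 + 5 \left(\left(0 + l\right) + C \left(l + l\right)\right) = 25 + 5 \left(l + C 2 l\right) = 25 + 5 \left(l + 2 C l\right) = 25 + \left(5 l + 10 C l\right) = 25 + 5 l + 10 C l$)
$\left(7 + 4\right)^{2} \left(B{\left(-3,I \right)} - 152\right) = \left(7 + 4\right)^{2} \left(\left(25 + 5 \left(-3\right) + 10 \left(1 - \sqrt{3}\right) \left(-3\right)\right) - 152\right) = 11^{2} \left(\left(25 - 15 - \left(30 - 30 \sqrt{3}\right)\right) - 152\right) = 121 \left(\left(-20 + 30 \sqrt{3}\right) - 152\right) = 121 \left(-172 + 30 \sqrt{3}\right) = -20812 + 3630 \sqrt{3}$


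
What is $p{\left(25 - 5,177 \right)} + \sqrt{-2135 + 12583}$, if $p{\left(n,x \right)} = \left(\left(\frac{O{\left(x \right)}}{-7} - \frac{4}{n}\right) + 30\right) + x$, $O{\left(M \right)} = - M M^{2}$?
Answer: $\frac{27733403}{35} + 4 \sqrt{653} \approx 7.9249 \cdot 10^{5}$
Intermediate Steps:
$O{\left(M \right)} = - M^{3}$
$p{\left(n,x \right)} = 30 + x - \frac{4}{n} + \frac{x^{3}}{7}$ ($p{\left(n,x \right)} = \left(\left(\frac{\left(-1\right) x^{3}}{-7} - \frac{4}{n}\right) + 30\right) + x = \left(\left(- x^{3} \left(- \frac{1}{7}\right) - \frac{4}{n}\right) + 30\right) + x = \left(\left(\frac{x^{3}}{7} - \frac{4}{n}\right) + 30\right) + x = \left(\left(- \frac{4}{n} + \frac{x^{3}}{7}\right) + 30\right) + x = \left(30 - \frac{4}{n} + \frac{x^{3}}{7}\right) + x = 30 + x - \frac{4}{n} + \frac{x^{3}}{7}$)
$p{\left(25 - 5,177 \right)} + \sqrt{-2135 + 12583} = \left(30 + 177 - \frac{4}{25 - 5} + \frac{177^{3}}{7}\right) + \sqrt{-2135 + 12583} = \left(30 + 177 - \frac{4}{25 - 5} + \frac{1}{7} \cdot 5545233\right) + \sqrt{10448} = \left(30 + 177 - \frac{4}{20} + \frac{5545233}{7}\right) + 4 \sqrt{653} = \left(30 + 177 - \frac{1}{5} + \frac{5545233}{7}\right) + 4 \sqrt{653} = \frac{27733403}{35} + 4 \sqrt{653}$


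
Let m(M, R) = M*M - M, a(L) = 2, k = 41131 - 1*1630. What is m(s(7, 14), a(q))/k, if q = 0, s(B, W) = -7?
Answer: 8/5643 ≈ 0.0014177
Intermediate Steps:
k = 39501 (k = 41131 - 1630 = 39501)
m(M, R) = M² - M
m(s(7, 14), a(q))/k = -7*(-1 - 7)/39501 = -7*(-8)*(1/39501) = 56*(1/39501) = 8/5643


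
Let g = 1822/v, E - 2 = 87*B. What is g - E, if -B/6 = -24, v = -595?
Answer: -7457172/595 ≈ -12533.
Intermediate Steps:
B = 144 (B = -6*(-24) = 144)
E = 12530 (E = 2 + 87*144 = 2 + 12528 = 12530)
g = -1822/595 (g = 1822/(-595) = 1822*(-1/595) = -1822/595 ≈ -3.0622)
g - E = -1822/595 - 1*12530 = -1822/595 - 12530 = -7457172/595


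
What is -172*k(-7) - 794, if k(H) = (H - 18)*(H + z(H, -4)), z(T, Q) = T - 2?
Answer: -69594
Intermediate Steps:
z(T, Q) = -2 + T
k(H) = (-18 + H)*(-2 + 2*H) (k(H) = (H - 18)*(H + (-2 + H)) = (-18 + H)*(-2 + 2*H))
-172*k(-7) - 794 = -172*(36 - 38*(-7) + 2*(-7)**2) - 794 = -172*(36 + 266 + 2*49) - 794 = -172*(36 + 266 + 98) - 794 = -172*400 - 794 = -68800 - 794 = -69594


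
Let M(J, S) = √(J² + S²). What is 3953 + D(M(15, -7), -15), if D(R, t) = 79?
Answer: 4032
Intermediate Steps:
3953 + D(M(15, -7), -15) = 3953 + 79 = 4032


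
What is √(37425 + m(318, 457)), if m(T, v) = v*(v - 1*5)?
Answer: √243989 ≈ 493.95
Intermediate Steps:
m(T, v) = v*(-5 + v) (m(T, v) = v*(v - 5) = v*(-5 + v))
√(37425 + m(318, 457)) = √(37425 + 457*(-5 + 457)) = √(37425 + 457*452) = √(37425 + 206564) = √243989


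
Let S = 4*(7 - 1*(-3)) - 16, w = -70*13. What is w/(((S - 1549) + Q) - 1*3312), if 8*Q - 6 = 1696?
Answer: 3640/18497 ≈ 0.19679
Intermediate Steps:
w = -910
Q = 851/4 (Q = ¾ + (⅛)*1696 = ¾ + 212 = 851/4 ≈ 212.75)
S = 24 (S = 4*(7 + 3) - 16 = 4*10 - 16 = 40 - 16 = 24)
w/(((S - 1549) + Q) - 1*3312) = -910/(((24 - 1549) + 851/4) - 1*3312) = -910/((-1525 + 851/4) - 3312) = -910/(-5249/4 - 3312) = -910/(-18497/4) = -910*(-4/18497) = 3640/18497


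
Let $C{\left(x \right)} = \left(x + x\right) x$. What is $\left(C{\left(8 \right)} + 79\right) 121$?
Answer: $25047$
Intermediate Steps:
$C{\left(x \right)} = 2 x^{2}$ ($C{\left(x \right)} = 2 x x = 2 x^{2}$)
$\left(C{\left(8 \right)} + 79\right) 121 = \left(2 \cdot 8^{2} + 79\right) 121 = \left(2 \cdot 64 + 79\right) 121 = \left(128 + 79\right) 121 = 207 \cdot 121 = 25047$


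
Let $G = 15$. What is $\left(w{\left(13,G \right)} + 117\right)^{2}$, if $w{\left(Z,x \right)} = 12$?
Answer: $16641$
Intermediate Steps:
$\left(w{\left(13,G \right)} + 117\right)^{2} = \left(12 + 117\right)^{2} = 129^{2} = 16641$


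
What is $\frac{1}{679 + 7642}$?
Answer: $\frac{1}{8321} \approx 0.00012018$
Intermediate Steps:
$\frac{1}{679 + 7642} = \frac{1}{8321}$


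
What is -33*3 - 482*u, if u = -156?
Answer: 75093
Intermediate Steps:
-33*3 - 482*u = -33*3 - 482*(-156) = -99 + 75192 = 75093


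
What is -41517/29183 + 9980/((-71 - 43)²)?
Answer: -8868164/13545081 ≈ -0.65471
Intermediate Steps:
-41517/29183 + 9980/((-71 - 43)²) = -41517*1/29183 + 9980/((-114)²) = -5931/4169 + 9980/12996 = -5931/4169 + 9980*(1/12996) = -5931/4169 + 2495/3249 = -8868164/13545081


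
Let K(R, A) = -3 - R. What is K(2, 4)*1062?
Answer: -5310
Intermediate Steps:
K(2, 4)*1062 = (-3 - 1*2)*1062 = (-3 - 2)*1062 = -5*1062 = -5310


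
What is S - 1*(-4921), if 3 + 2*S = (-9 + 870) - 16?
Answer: 5342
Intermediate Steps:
S = 421 (S = -3/2 + ((-9 + 870) - 16)/2 = -3/2 + (861 - 16)/2 = -3/2 + (1/2)*845 = -3/2 + 845/2 = 421)
S - 1*(-4921) = 421 - 1*(-4921) = 421 + 4921 = 5342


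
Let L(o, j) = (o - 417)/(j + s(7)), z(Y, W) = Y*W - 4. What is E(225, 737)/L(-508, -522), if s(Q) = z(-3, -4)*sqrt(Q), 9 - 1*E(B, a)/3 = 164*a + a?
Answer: -190419336/925 + 2918304*sqrt(7)/925 ≈ -1.9751e+5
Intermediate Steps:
z(Y, W) = -4 + W*Y (z(Y, W) = W*Y - 4 = -4 + W*Y)
E(B, a) = 27 - 495*a (E(B, a) = 27 - 3*(164*a + a) = 27 - 495*a)
s(Q) = 8*sqrt(Q) (s(Q) = (-4 - 4*(-3))*sqrt(Q) = (-4 + 12)*sqrt(Q) = 8*sqrt(Q))
L(o, j) = (-417 + o)/(j + 8*sqrt(7)) (L(o, j) = (o - 417)/(j + 8*sqrt(7)) = (-417 + o)/(j + 8*sqrt(7)))
E(225, 737)/L(-508, -522) = (27 - 495*737)/(((-417 - 508)/(-522 + 8*sqrt(7)))) = (27 - 364815)/((-925/(-522 + 8*sqrt(7)))) = -(190419336/925 - 2918304*sqrt(7)/925) = -364788*(522/925 - 8*sqrt(7)/925) = -190419336/925 + 2918304*sqrt(7)/925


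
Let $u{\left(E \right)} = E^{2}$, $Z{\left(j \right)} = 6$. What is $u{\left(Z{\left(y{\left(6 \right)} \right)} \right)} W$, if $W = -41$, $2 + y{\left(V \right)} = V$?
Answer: $-1476$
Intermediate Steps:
$y{\left(V \right)} = -2 + V$
$u{\left(Z{\left(y{\left(6 \right)} \right)} \right)} W = 6^{2} \left(-41\right) = 36 \left(-41\right) = -1476$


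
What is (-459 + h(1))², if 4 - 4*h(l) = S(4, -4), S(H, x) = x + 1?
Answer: 3345241/16 ≈ 2.0908e+5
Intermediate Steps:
S(H, x) = 1 + x
h(l) = 7/4 (h(l) = 1 - (1 - 4)/4 = 1 - ¼*(-3) = 1 + ¾ = 7/4)
(-459 + h(1))² = (-459 + 7/4)² = (-1829/4)² = 3345241/16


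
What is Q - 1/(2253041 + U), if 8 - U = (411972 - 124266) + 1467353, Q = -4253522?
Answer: -2118211420781/497990 ≈ -4.2535e+6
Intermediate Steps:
U = -1755051 (U = 8 - ((411972 - 124266) + 1467353) = 8 - (287706 + 1467353) = 8 - 1*1755059 = 8 - 1755059 = -1755051)
Q - 1/(2253041 + U) = -4253522 - 1/(2253041 - 1755051) = -4253522 - 1/497990 = -2118211420781/497990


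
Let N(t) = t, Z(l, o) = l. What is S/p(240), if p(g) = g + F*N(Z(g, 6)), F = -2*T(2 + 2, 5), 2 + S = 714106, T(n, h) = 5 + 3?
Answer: -89263/450 ≈ -198.36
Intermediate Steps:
T(n, h) = 8
S = 714104 (S = -2 + 714106 = 714104)
F = -16 (F = -2*8 = -16)
p(g) = -15*g (p(g) = g - 16*g = -15*g)
S/p(240) = 714104/((-15*240)) = 714104/(-3600) = 714104*(-1/3600) = -89263/450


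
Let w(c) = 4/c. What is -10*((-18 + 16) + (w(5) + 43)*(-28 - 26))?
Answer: 23672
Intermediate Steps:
-10*((-18 + 16) + (w(5) + 43)*(-28 - 26)) = -10*((-18 + 16) + (4/5 + 43)*(-28 - 26)) = -10*(-2 + (4*(⅕) + 43)*(-54)) = -10*(-2 + (⅘ + 43)*(-54)) = -10*(-2 + (219/5)*(-54)) = -10*(-2 - 11826/5) = -10*(-11836/5) = 23672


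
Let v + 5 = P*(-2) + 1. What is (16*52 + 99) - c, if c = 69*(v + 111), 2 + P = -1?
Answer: -6866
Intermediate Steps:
P = -3 (P = -2 - 1 = -3)
v = 2 (v = -5 + (-3*(-2) + 1) = -5 + (6 + 1) = -5 + 7 = 2)
c = 7797 (c = 69*(2 + 111) = 69*113 = 7797)
(16*52 + 99) - c = (16*52 + 99) - 1*7797 = (832 + 99) - 7797 = 931 - 7797 = -6866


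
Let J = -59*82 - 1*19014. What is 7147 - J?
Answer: 30999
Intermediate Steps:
J = -23852 (J = -4838 - 19014 = -23852)
7147 - J = 7147 - 1*(-23852) = 7147 + 23852 = 30999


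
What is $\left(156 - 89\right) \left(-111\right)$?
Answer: $-7437$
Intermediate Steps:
$\left(156 - 89\right) \left(-111\right) = 67 \left(-111\right) = -7437$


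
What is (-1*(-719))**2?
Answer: 516961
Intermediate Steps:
(-1*(-719))**2 = 719**2 = 516961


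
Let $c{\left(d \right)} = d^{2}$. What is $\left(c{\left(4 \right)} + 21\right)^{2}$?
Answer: $1369$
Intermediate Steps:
$\left(c{\left(4 \right)} + 21\right)^{2} = \left(4^{2} + 21\right)^{2} = \left(16 + 21\right)^{2} = 37^{2} = 1369$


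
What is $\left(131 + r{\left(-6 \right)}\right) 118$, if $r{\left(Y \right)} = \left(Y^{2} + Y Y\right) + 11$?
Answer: $25252$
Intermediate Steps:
$r{\left(Y \right)} = 11 + 2 Y^{2}$ ($r{\left(Y \right)} = \left(Y^{2} + Y^{2}\right) + 11 = 2 Y^{2} + 11 = 11 + 2 Y^{2}$)
$\left(131 + r{\left(-6 \right)}\right) 118 = \left(131 + \left(11 + 2 \left(-6\right)^{2}\right)\right) 118 = \left(131 + \left(11 + 2 \cdot 36\right)\right) 118 = \left(131 + \left(11 + 72\right)\right) 118 = \left(131 + 83\right) 118 = 214 \cdot 118 = 25252$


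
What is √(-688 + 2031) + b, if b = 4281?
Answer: 4281 + √1343 ≈ 4317.6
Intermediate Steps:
√(-688 + 2031) + b = √(-688 + 2031) + 4281 = √1343 + 4281 = 4281 + √1343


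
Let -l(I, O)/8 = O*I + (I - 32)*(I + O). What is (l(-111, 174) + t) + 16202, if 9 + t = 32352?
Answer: 275129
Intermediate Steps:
t = 32343 (t = -9 + 32352 = 32343)
l(I, O) = -8*I*O - 8*(-32 + I)*(I + O) (l(I, O) = -8*(O*I + (I - 32)*(I + O)) = -8*(I*O + (-32 + I)*(I + O)) = -8*I*O - 8*(-32 + I)*(I + O))
(l(-111, 174) + t) + 16202 = ((-8*(-111)² + 256*(-111) + 256*174 - 16*(-111)*174) + 32343) + 16202 = ((-8*12321 - 28416 + 44544 + 309024) + 32343) + 16202 = ((-98568 - 28416 + 44544 + 309024) + 32343) + 16202 = (226584 + 32343) + 16202 = 258927 + 16202 = 275129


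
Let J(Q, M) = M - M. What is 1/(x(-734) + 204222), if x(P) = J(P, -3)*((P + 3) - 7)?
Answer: 1/204222 ≈ 4.8966e-6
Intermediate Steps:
J(Q, M) = 0
x(P) = 0 (x(P) = 0*((P + 3) - 7) = 0*((3 + P) - 7) = 0*(-4 + P) = 0)
1/(x(-734) + 204222) = 1/(0 + 204222) = 1/204222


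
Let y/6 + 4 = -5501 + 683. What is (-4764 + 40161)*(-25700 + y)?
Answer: -1933808904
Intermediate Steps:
y = -28932 (y = -24 + 6*(-5501 + 683) = -24 + 6*(-4818) = -24 - 28908 = -28932)
(-4764 + 40161)*(-25700 + y) = (-4764 + 40161)*(-25700 - 28932) = 35397*(-54632) = -1933808904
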